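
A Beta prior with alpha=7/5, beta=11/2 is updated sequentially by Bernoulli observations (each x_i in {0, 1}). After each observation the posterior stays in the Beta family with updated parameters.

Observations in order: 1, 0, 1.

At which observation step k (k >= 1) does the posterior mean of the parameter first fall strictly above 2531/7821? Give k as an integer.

obs 1: x=1 → posterior Beta(12/5, 11/2)
obs 2: x=0 → posterior Beta(12/5, 13/2)
obs 3: x=1 → posterior Beta(17/5, 13/2)

k = 3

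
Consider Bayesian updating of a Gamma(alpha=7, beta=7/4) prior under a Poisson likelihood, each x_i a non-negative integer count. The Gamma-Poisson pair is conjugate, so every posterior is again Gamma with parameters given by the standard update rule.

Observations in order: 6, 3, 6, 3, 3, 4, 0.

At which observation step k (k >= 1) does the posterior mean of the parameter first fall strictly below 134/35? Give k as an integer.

obs 1: x=6 → posterior Gamma(13, 11/4)
obs 2: x=3 → posterior Gamma(16, 15/4)
obs 3: x=6 → posterior Gamma(22, 19/4)
obs 4: x=3 → posterior Gamma(25, 23/4)
obs 5: x=3 → posterior Gamma(28, 27/4)
obs 6: x=4 → posterior Gamma(32, 31/4)
obs 7: x=0 → posterior Gamma(32, 35/4)

k = 7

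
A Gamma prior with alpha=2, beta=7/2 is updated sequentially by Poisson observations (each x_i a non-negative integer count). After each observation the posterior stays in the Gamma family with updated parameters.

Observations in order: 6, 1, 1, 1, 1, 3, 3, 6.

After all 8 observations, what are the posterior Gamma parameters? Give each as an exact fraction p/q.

obs 1: x=6 → posterior Gamma(8, 9/2)
obs 2: x=1 → posterior Gamma(9, 11/2)
obs 3: x=1 → posterior Gamma(10, 13/2)
obs 4: x=1 → posterior Gamma(11, 15/2)
obs 5: x=1 → posterior Gamma(12, 17/2)
obs 6: x=3 → posterior Gamma(15, 19/2)
obs 7: x=3 → posterior Gamma(18, 21/2)
obs 8: x=6 → posterior Gamma(24, 23/2)

alpha=24, beta=23/2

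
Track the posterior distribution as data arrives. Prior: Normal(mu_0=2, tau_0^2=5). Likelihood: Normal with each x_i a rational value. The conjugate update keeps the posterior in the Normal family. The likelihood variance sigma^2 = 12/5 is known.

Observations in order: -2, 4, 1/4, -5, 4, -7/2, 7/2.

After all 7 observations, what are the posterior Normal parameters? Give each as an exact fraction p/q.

obs 1: x=-2 → posterior Normal(-26/37, 60/37)
obs 2: x=4 → posterior Normal(37/31, 30/31)
obs 3: x=1/4 → posterior Normal(107/116, 20/29)
obs 4: x=-5 → posterior Normal(-179/448, 15/28)
obs 5: x=4 → posterior Normal(221/548, 60/137)
obs 6: x=-7/2 → posterior Normal(-43/216, 10/27)
obs 7: x=7/2 → posterior Normal(13/44, 60/187)

mu_0=13/44, tau_0^2=60/187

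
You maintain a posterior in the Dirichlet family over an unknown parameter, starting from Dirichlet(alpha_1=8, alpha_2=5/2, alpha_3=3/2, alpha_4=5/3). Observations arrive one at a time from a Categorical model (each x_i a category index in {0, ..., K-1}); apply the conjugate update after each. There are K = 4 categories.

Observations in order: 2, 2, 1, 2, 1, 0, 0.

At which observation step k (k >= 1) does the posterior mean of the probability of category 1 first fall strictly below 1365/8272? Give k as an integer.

k = 2

obs 1: x=2 → posterior Dirichlet(8, 5/2, 5/2, 5/3)
obs 2: x=2 → posterior Dirichlet(8, 5/2, 7/2, 5/3)
obs 3: x=1 → posterior Dirichlet(8, 7/2, 7/2, 5/3)
obs 4: x=2 → posterior Dirichlet(8, 7/2, 9/2, 5/3)
obs 5: x=1 → posterior Dirichlet(8, 9/2, 9/2, 5/3)
obs 6: x=0 → posterior Dirichlet(9, 9/2, 9/2, 5/3)
obs 7: x=0 → posterior Dirichlet(10, 9/2, 9/2, 5/3)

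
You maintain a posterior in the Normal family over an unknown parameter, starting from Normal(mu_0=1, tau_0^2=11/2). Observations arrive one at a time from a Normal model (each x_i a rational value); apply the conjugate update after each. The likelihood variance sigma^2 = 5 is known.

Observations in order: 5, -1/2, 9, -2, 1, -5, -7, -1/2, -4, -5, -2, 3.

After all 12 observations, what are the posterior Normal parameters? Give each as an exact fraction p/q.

mu_0=-39/71, tau_0^2=55/142

obs 1: x=5 → posterior Normal(65/21, 55/21)
obs 2: x=-1/2 → posterior Normal(119/64, 55/32)
obs 3: x=9 → posterior Normal(317/86, 55/43)
obs 4: x=-2 → posterior Normal(91/36, 55/54)
obs 5: x=1 → posterior Normal(59/26, 11/13)
obs 6: x=-5 → posterior Normal(185/152, 55/76)
obs 7: x=-7 → posterior Normal(31/174, 55/87)
obs 8: x=-1/2 → posterior Normal(5/49, 55/98)
obs 9: x=-4 → posterior Normal(-34/109, 55/109)
obs 10: x=-5 → posterior Normal(-89/120, 11/24)
obs 11: x=-2 → posterior Normal(-111/131, 55/131)
obs 12: x=3 → posterior Normal(-39/71, 55/142)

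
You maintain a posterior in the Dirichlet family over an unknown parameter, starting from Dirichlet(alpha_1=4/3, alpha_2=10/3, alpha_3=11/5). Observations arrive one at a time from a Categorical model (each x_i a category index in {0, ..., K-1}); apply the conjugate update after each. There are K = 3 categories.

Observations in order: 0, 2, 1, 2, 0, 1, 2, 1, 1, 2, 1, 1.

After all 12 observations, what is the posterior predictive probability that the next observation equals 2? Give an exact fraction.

93/283

obs 1: x=0 → posterior Dirichlet(7/3, 10/3, 11/5)
obs 2: x=2 → posterior Dirichlet(7/3, 10/3, 16/5)
obs 3: x=1 → posterior Dirichlet(7/3, 13/3, 16/5)
obs 4: x=2 → posterior Dirichlet(7/3, 13/3, 21/5)
obs 5: x=0 → posterior Dirichlet(10/3, 13/3, 21/5)
obs 6: x=1 → posterior Dirichlet(10/3, 16/3, 21/5)
obs 7: x=2 → posterior Dirichlet(10/3, 16/3, 26/5)
obs 8: x=1 → posterior Dirichlet(10/3, 19/3, 26/5)
obs 9: x=1 → posterior Dirichlet(10/3, 22/3, 26/5)
obs 10: x=2 → posterior Dirichlet(10/3, 22/3, 31/5)
obs 11: x=1 → posterior Dirichlet(10/3, 25/3, 31/5)
obs 12: x=1 → posterior Dirichlet(10/3, 28/3, 31/5)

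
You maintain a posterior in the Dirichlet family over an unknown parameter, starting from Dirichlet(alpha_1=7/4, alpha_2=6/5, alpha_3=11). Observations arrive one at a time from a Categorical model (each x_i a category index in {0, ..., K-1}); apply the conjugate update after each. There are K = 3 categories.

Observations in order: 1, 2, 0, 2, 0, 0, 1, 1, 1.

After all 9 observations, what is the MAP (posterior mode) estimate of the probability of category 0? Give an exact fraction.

25/133

obs 1: x=1 → posterior Dirichlet(7/4, 11/5, 11)
obs 2: x=2 → posterior Dirichlet(7/4, 11/5, 12)
obs 3: x=0 → posterior Dirichlet(11/4, 11/5, 12)
obs 4: x=2 → posterior Dirichlet(11/4, 11/5, 13)
obs 5: x=0 → posterior Dirichlet(15/4, 11/5, 13)
obs 6: x=0 → posterior Dirichlet(19/4, 11/5, 13)
obs 7: x=1 → posterior Dirichlet(19/4, 16/5, 13)
obs 8: x=1 → posterior Dirichlet(19/4, 21/5, 13)
obs 9: x=1 → posterior Dirichlet(19/4, 26/5, 13)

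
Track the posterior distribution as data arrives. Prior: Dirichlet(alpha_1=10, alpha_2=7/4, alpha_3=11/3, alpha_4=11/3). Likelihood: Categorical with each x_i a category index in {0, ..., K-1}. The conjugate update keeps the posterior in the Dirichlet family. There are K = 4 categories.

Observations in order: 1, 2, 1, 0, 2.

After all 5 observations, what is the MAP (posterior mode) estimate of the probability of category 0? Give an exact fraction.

obs 1: x=1 → posterior Dirichlet(10, 11/4, 11/3, 11/3)
obs 2: x=2 → posterior Dirichlet(10, 11/4, 14/3, 11/3)
obs 3: x=1 → posterior Dirichlet(10, 15/4, 14/3, 11/3)
obs 4: x=0 → posterior Dirichlet(11, 15/4, 14/3, 11/3)
obs 5: x=2 → posterior Dirichlet(11, 15/4, 17/3, 11/3)

120/241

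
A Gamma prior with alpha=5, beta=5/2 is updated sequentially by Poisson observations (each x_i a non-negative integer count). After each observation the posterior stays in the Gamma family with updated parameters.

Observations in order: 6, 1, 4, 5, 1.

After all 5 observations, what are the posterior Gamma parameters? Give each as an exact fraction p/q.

alpha=22, beta=15/2

obs 1: x=6 → posterior Gamma(11, 7/2)
obs 2: x=1 → posterior Gamma(12, 9/2)
obs 3: x=4 → posterior Gamma(16, 11/2)
obs 4: x=5 → posterior Gamma(21, 13/2)
obs 5: x=1 → posterior Gamma(22, 15/2)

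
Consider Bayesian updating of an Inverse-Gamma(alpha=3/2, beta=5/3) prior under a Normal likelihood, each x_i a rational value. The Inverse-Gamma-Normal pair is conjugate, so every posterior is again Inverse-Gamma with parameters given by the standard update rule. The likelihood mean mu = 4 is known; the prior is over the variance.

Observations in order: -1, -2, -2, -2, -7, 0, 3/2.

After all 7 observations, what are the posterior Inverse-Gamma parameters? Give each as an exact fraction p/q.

obs 1: x=-1 → posterior Inverse-Gamma(2, 85/6)
obs 2: x=-2 → posterior Inverse-Gamma(5/2, 193/6)
obs 3: x=-2 → posterior Inverse-Gamma(3, 301/6)
obs 4: x=-2 → posterior Inverse-Gamma(7/2, 409/6)
obs 5: x=-7 → posterior Inverse-Gamma(4, 386/3)
obs 6: x=0 → posterior Inverse-Gamma(9/2, 410/3)
obs 7: x=3/2 → posterior Inverse-Gamma(5, 3355/24)

alpha=5, beta=3355/24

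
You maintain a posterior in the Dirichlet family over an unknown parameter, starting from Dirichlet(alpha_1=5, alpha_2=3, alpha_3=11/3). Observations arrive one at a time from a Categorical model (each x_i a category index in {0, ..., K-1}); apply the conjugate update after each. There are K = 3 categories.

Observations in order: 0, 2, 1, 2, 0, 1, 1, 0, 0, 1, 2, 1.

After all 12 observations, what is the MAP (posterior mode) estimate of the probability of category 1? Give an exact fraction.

obs 1: x=0 → posterior Dirichlet(6, 3, 11/3)
obs 2: x=2 → posterior Dirichlet(6, 3, 14/3)
obs 3: x=1 → posterior Dirichlet(6, 4, 14/3)
obs 4: x=2 → posterior Dirichlet(6, 4, 17/3)
obs 5: x=0 → posterior Dirichlet(7, 4, 17/3)
obs 6: x=1 → posterior Dirichlet(7, 5, 17/3)
obs 7: x=1 → posterior Dirichlet(7, 6, 17/3)
obs 8: x=0 → posterior Dirichlet(8, 6, 17/3)
obs 9: x=0 → posterior Dirichlet(9, 6, 17/3)
obs 10: x=1 → posterior Dirichlet(9, 7, 17/3)
obs 11: x=2 → posterior Dirichlet(9, 7, 20/3)
obs 12: x=1 → posterior Dirichlet(9, 8, 20/3)

21/62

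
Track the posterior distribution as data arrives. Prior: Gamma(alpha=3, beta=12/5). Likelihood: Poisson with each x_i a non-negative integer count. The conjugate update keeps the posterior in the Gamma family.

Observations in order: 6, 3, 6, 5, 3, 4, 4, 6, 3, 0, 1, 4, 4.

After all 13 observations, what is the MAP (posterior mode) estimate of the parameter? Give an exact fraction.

obs 1: x=6 → posterior Gamma(9, 17/5)
obs 2: x=3 → posterior Gamma(12, 22/5)
obs 3: x=6 → posterior Gamma(18, 27/5)
obs 4: x=5 → posterior Gamma(23, 32/5)
obs 5: x=3 → posterior Gamma(26, 37/5)
obs 6: x=4 → posterior Gamma(30, 42/5)
obs 7: x=4 → posterior Gamma(34, 47/5)
obs 8: x=6 → posterior Gamma(40, 52/5)
obs 9: x=3 → posterior Gamma(43, 57/5)
obs 10: x=0 → posterior Gamma(43, 62/5)
obs 11: x=1 → posterior Gamma(44, 67/5)
obs 12: x=4 → posterior Gamma(48, 72/5)
obs 13: x=4 → posterior Gamma(52, 77/5)

255/77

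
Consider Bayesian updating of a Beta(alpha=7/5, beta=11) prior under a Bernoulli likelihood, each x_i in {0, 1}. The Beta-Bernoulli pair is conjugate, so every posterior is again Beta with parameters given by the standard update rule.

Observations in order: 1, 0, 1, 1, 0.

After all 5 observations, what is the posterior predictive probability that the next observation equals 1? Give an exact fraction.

obs 1: x=1 → posterior Beta(12/5, 11)
obs 2: x=0 → posterior Beta(12/5, 12)
obs 3: x=1 → posterior Beta(17/5, 12)
obs 4: x=1 → posterior Beta(22/5, 12)
obs 5: x=0 → posterior Beta(22/5, 13)

22/87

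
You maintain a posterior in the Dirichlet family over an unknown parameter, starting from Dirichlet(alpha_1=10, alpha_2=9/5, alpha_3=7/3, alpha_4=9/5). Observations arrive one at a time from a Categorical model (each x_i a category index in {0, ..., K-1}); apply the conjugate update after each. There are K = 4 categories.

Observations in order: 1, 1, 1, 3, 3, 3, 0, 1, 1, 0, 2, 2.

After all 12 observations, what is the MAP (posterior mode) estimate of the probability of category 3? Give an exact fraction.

obs 1: x=1 → posterior Dirichlet(10, 14/5, 7/3, 9/5)
obs 2: x=1 → posterior Dirichlet(10, 19/5, 7/3, 9/5)
obs 3: x=1 → posterior Dirichlet(10, 24/5, 7/3, 9/5)
obs 4: x=3 → posterior Dirichlet(10, 24/5, 7/3, 14/5)
obs 5: x=3 → posterior Dirichlet(10, 24/5, 7/3, 19/5)
obs 6: x=3 → posterior Dirichlet(10, 24/5, 7/3, 24/5)
obs 7: x=0 → posterior Dirichlet(11, 24/5, 7/3, 24/5)
obs 8: x=1 → posterior Dirichlet(11, 29/5, 7/3, 24/5)
obs 9: x=1 → posterior Dirichlet(11, 34/5, 7/3, 24/5)
obs 10: x=0 → posterior Dirichlet(12, 34/5, 7/3, 24/5)
obs 11: x=2 → posterior Dirichlet(12, 34/5, 10/3, 24/5)
obs 12: x=2 → posterior Dirichlet(12, 34/5, 13/3, 24/5)

57/359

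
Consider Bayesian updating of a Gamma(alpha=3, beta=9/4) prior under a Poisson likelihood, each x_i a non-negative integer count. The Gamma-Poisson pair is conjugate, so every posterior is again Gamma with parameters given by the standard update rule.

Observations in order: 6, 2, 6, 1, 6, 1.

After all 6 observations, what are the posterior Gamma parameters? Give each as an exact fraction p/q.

alpha=25, beta=33/4

obs 1: x=6 → posterior Gamma(9, 13/4)
obs 2: x=2 → posterior Gamma(11, 17/4)
obs 3: x=6 → posterior Gamma(17, 21/4)
obs 4: x=1 → posterior Gamma(18, 25/4)
obs 5: x=6 → posterior Gamma(24, 29/4)
obs 6: x=1 → posterior Gamma(25, 33/4)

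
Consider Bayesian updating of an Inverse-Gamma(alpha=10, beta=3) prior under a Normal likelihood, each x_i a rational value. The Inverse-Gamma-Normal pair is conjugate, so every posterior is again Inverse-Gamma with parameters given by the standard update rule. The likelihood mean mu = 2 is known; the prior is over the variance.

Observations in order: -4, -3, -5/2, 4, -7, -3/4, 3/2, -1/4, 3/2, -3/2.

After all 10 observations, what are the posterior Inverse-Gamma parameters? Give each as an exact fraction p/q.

obs 1: x=-4 → posterior Inverse-Gamma(21/2, 21)
obs 2: x=-3 → posterior Inverse-Gamma(11, 67/2)
obs 3: x=-5/2 → posterior Inverse-Gamma(23/2, 349/8)
obs 4: x=4 → posterior Inverse-Gamma(12, 365/8)
obs 5: x=-7 → posterior Inverse-Gamma(25/2, 689/8)
obs 6: x=-3/4 → posterior Inverse-Gamma(13, 2877/32)
obs 7: x=3/2 → posterior Inverse-Gamma(27/2, 2881/32)
obs 8: x=-1/4 → posterior Inverse-Gamma(14, 1481/16)
obs 9: x=3/2 → posterior Inverse-Gamma(29/2, 1483/16)
obs 10: x=-3/2 → posterior Inverse-Gamma(15, 1581/16)

alpha=15, beta=1581/16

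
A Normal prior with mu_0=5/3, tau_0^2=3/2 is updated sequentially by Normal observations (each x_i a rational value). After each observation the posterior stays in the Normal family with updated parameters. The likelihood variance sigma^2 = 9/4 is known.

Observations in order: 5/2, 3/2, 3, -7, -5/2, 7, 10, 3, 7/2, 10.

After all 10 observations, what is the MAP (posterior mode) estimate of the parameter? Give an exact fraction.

obs 1: x=5/2 → posterior Normal(2, 9/10)
obs 2: x=3/2 → posterior Normal(13/7, 9/14)
obs 3: x=3 → posterior Normal(19/9, 1/2)
obs 4: x=-7 → posterior Normal(5/11, 9/22)
obs 5: x=-5/2 → posterior Normal(0, 9/26)
obs 6: x=7 → posterior Normal(14/15, 3/10)
obs 7: x=10 → posterior Normal(2, 9/34)
obs 8: x=3 → posterior Normal(40/19, 9/38)
obs 9: x=7/2 → posterior Normal(47/21, 3/14)
obs 10: x=10 → posterior Normal(67/23, 9/46)

67/23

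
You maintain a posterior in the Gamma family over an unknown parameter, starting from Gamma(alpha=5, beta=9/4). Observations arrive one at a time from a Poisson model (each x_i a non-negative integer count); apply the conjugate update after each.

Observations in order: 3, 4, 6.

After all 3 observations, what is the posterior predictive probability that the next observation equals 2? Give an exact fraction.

obs 1: x=3 → posterior Gamma(8, 13/4)
obs 2: x=4 → posterior Gamma(12, 17/4)
obs 3: x=6 → posterior Gamma(18, 21/4)

1726089847997413689504238896/9094947017729282379150390625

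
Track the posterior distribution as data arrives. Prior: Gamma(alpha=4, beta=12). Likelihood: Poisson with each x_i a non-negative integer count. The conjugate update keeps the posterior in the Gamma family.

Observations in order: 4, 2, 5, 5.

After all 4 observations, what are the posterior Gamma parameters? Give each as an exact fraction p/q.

obs 1: x=4 → posterior Gamma(8, 13)
obs 2: x=2 → posterior Gamma(10, 14)
obs 3: x=5 → posterior Gamma(15, 15)
obs 4: x=5 → posterior Gamma(20, 16)

alpha=20, beta=16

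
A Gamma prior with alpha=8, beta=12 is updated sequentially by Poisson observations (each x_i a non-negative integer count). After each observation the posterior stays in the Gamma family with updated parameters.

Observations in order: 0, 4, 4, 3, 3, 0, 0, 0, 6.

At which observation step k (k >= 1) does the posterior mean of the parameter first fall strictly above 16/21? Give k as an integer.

k = 2

obs 1: x=0 → posterior Gamma(8, 13)
obs 2: x=4 → posterior Gamma(12, 14)
obs 3: x=4 → posterior Gamma(16, 15)
obs 4: x=3 → posterior Gamma(19, 16)
obs 5: x=3 → posterior Gamma(22, 17)
obs 6: x=0 → posterior Gamma(22, 18)
obs 7: x=0 → posterior Gamma(22, 19)
obs 8: x=0 → posterior Gamma(22, 20)
obs 9: x=6 → posterior Gamma(28, 21)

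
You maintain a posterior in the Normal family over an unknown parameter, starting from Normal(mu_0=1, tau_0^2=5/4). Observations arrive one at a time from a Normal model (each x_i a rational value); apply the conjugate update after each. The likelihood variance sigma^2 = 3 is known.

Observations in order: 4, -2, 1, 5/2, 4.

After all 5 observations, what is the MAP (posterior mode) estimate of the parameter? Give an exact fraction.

119/74

obs 1: x=4 → posterior Normal(32/17, 15/17)
obs 2: x=-2 → posterior Normal(1, 15/22)
obs 3: x=1 → posterior Normal(1, 5/9)
obs 4: x=5/2 → posterior Normal(79/64, 15/32)
obs 5: x=4 → posterior Normal(119/74, 15/37)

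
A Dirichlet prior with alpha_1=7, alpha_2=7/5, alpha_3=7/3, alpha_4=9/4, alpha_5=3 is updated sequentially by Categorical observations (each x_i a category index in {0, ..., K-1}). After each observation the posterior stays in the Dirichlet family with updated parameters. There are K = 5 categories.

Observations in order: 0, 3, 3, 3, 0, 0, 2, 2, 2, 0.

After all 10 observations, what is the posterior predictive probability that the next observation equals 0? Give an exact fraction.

660/1559

obs 1: x=0 → posterior Dirichlet(8, 7/5, 7/3, 9/4, 3)
obs 2: x=3 → posterior Dirichlet(8, 7/5, 7/3, 13/4, 3)
obs 3: x=3 → posterior Dirichlet(8, 7/5, 7/3, 17/4, 3)
obs 4: x=3 → posterior Dirichlet(8, 7/5, 7/3, 21/4, 3)
obs 5: x=0 → posterior Dirichlet(9, 7/5, 7/3, 21/4, 3)
obs 6: x=0 → posterior Dirichlet(10, 7/5, 7/3, 21/4, 3)
obs 7: x=2 → posterior Dirichlet(10, 7/5, 10/3, 21/4, 3)
obs 8: x=2 → posterior Dirichlet(10, 7/5, 13/3, 21/4, 3)
obs 9: x=2 → posterior Dirichlet(10, 7/5, 16/3, 21/4, 3)
obs 10: x=0 → posterior Dirichlet(11, 7/5, 16/3, 21/4, 3)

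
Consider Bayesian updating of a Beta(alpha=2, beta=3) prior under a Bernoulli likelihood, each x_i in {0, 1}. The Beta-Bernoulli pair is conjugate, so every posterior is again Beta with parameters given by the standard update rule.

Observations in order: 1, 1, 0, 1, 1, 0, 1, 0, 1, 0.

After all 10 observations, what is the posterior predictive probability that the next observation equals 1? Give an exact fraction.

8/15

obs 1: x=1 → posterior Beta(3, 3)
obs 2: x=1 → posterior Beta(4, 3)
obs 3: x=0 → posterior Beta(4, 4)
obs 4: x=1 → posterior Beta(5, 4)
obs 5: x=1 → posterior Beta(6, 4)
obs 6: x=0 → posterior Beta(6, 5)
obs 7: x=1 → posterior Beta(7, 5)
obs 8: x=0 → posterior Beta(7, 6)
obs 9: x=1 → posterior Beta(8, 6)
obs 10: x=0 → posterior Beta(8, 7)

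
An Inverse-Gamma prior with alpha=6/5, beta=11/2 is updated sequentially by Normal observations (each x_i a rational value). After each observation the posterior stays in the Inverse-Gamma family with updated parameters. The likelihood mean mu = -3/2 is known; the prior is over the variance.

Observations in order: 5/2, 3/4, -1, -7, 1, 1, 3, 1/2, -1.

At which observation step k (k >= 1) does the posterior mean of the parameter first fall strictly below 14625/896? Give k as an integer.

obs 1: x=5/2 → posterior Inverse-Gamma(17/10, 27/2)
obs 2: x=3/4 → posterior Inverse-Gamma(11/5, 513/32)
obs 3: x=-1 → posterior Inverse-Gamma(27/10, 517/32)
obs 4: x=-7 → posterior Inverse-Gamma(16/5, 1001/32)
obs 5: x=1 → posterior Inverse-Gamma(37/10, 1101/32)
obs 6: x=1 → posterior Inverse-Gamma(21/5, 1201/32)
obs 7: x=3 → posterior Inverse-Gamma(47/10, 1525/32)
obs 8: x=1/2 → posterior Inverse-Gamma(26/5, 1589/32)
obs 9: x=-1 → posterior Inverse-Gamma(57/10, 1593/32)

k = 2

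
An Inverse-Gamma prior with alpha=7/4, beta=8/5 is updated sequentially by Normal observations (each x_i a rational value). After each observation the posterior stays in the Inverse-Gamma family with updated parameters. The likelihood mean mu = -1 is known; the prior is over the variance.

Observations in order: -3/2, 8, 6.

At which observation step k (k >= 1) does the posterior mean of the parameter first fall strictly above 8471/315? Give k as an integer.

obs 1: x=-3/2 → posterior Inverse-Gamma(9/4, 69/40)
obs 2: x=8 → posterior Inverse-Gamma(11/4, 1689/40)
obs 3: x=6 → posterior Inverse-Gamma(13/4, 2669/40)

k = 3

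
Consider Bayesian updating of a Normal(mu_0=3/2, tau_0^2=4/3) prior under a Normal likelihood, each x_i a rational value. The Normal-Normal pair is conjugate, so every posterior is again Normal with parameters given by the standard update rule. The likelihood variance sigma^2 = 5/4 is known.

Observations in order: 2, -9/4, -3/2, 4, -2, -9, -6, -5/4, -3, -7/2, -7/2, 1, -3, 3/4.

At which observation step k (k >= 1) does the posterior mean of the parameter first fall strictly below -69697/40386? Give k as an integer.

k = 9

obs 1: x=2 → posterior Normal(109/62, 20/31)
obs 2: x=-9/4 → posterior Normal(37/94, 20/47)
obs 3: x=-3/2 → posterior Normal(-11/126, 20/63)
obs 4: x=4 → posterior Normal(117/158, 20/79)
obs 5: x=-2 → posterior Normal(53/190, 4/19)
obs 6: x=-9 → posterior Normal(-235/222, 20/111)
obs 7: x=-6 → posterior Normal(-427/254, 20/127)
obs 8: x=-5/4 → posterior Normal(-467/286, 20/143)
obs 9: x=-3 → posterior Normal(-563/318, 20/159)
obs 10: x=-7/2 → posterior Normal(-27/14, 4/35)
obs 11: x=-7/2 → posterior Normal(-787/382, 20/191)
obs 12: x=1 → posterior Normal(-755/414, 20/207)
obs 13: x=-3 → posterior Normal(-851/446, 20/223)
obs 14: x=3/4 → posterior Normal(-827/478, 20/239)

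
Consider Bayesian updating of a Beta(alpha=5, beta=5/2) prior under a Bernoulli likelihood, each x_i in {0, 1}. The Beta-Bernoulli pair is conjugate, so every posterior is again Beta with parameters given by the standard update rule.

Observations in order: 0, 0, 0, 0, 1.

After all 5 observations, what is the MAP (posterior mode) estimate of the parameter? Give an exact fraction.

obs 1: x=0 → posterior Beta(5, 7/2)
obs 2: x=0 → posterior Beta(5, 9/2)
obs 3: x=0 → posterior Beta(5, 11/2)
obs 4: x=0 → posterior Beta(5, 13/2)
obs 5: x=1 → posterior Beta(6, 13/2)

10/21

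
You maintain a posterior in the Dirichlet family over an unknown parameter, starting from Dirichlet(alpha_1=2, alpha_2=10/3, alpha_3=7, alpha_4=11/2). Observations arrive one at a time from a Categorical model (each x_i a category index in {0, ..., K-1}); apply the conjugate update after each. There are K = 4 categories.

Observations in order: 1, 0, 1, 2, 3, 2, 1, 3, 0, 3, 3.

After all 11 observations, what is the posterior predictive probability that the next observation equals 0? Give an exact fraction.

24/173

obs 1: x=1 → posterior Dirichlet(2, 13/3, 7, 11/2)
obs 2: x=0 → posterior Dirichlet(3, 13/3, 7, 11/2)
obs 3: x=1 → posterior Dirichlet(3, 16/3, 7, 11/2)
obs 4: x=2 → posterior Dirichlet(3, 16/3, 8, 11/2)
obs 5: x=3 → posterior Dirichlet(3, 16/3, 8, 13/2)
obs 6: x=2 → posterior Dirichlet(3, 16/3, 9, 13/2)
obs 7: x=1 → posterior Dirichlet(3, 19/3, 9, 13/2)
obs 8: x=3 → posterior Dirichlet(3, 19/3, 9, 15/2)
obs 9: x=0 → posterior Dirichlet(4, 19/3, 9, 15/2)
obs 10: x=3 → posterior Dirichlet(4, 19/3, 9, 17/2)
obs 11: x=3 → posterior Dirichlet(4, 19/3, 9, 19/2)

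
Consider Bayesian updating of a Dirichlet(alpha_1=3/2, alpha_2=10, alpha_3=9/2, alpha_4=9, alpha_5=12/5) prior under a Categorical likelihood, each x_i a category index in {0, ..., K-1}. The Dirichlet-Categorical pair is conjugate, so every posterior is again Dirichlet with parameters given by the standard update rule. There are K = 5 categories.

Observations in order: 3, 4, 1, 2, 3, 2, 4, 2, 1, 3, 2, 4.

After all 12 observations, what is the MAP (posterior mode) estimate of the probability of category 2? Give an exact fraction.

75/344

obs 1: x=3 → posterior Dirichlet(3/2, 10, 9/2, 10, 12/5)
obs 2: x=4 → posterior Dirichlet(3/2, 10, 9/2, 10, 17/5)
obs 3: x=1 → posterior Dirichlet(3/2, 11, 9/2, 10, 17/5)
obs 4: x=2 → posterior Dirichlet(3/2, 11, 11/2, 10, 17/5)
obs 5: x=3 → posterior Dirichlet(3/2, 11, 11/2, 11, 17/5)
obs 6: x=2 → posterior Dirichlet(3/2, 11, 13/2, 11, 17/5)
obs 7: x=4 → posterior Dirichlet(3/2, 11, 13/2, 11, 22/5)
obs 8: x=2 → posterior Dirichlet(3/2, 11, 15/2, 11, 22/5)
obs 9: x=1 → posterior Dirichlet(3/2, 12, 15/2, 11, 22/5)
obs 10: x=3 → posterior Dirichlet(3/2, 12, 15/2, 12, 22/5)
obs 11: x=2 → posterior Dirichlet(3/2, 12, 17/2, 12, 22/5)
obs 12: x=4 → posterior Dirichlet(3/2, 12, 17/2, 12, 27/5)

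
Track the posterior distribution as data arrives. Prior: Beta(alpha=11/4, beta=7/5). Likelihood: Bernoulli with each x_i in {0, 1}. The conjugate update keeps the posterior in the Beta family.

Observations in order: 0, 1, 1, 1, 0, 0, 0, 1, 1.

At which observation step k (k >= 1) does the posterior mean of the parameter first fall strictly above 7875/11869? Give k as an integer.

k = 3

obs 1: x=0 → posterior Beta(11/4, 12/5)
obs 2: x=1 → posterior Beta(15/4, 12/5)
obs 3: x=1 → posterior Beta(19/4, 12/5)
obs 4: x=1 → posterior Beta(23/4, 12/5)
obs 5: x=0 → posterior Beta(23/4, 17/5)
obs 6: x=0 → posterior Beta(23/4, 22/5)
obs 7: x=0 → posterior Beta(23/4, 27/5)
obs 8: x=1 → posterior Beta(27/4, 27/5)
obs 9: x=1 → posterior Beta(31/4, 27/5)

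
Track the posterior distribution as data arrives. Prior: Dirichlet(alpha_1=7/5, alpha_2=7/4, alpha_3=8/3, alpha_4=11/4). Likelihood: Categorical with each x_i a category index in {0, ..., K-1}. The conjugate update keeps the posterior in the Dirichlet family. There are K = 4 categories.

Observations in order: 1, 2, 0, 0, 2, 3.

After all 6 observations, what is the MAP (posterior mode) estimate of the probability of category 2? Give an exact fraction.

110/317

obs 1: x=1 → posterior Dirichlet(7/5, 11/4, 8/3, 11/4)
obs 2: x=2 → posterior Dirichlet(7/5, 11/4, 11/3, 11/4)
obs 3: x=0 → posterior Dirichlet(12/5, 11/4, 11/3, 11/4)
obs 4: x=0 → posterior Dirichlet(17/5, 11/4, 11/3, 11/4)
obs 5: x=2 → posterior Dirichlet(17/5, 11/4, 14/3, 11/4)
obs 6: x=3 → posterior Dirichlet(17/5, 11/4, 14/3, 15/4)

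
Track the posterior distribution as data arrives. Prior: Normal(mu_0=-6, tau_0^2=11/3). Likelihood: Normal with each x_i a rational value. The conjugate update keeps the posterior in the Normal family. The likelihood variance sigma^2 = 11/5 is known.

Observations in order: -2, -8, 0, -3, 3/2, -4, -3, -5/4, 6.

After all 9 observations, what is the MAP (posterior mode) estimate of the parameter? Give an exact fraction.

-347/192

obs 1: x=-2 → posterior Normal(-7/2, 11/8)
obs 2: x=-8 → posterior Normal(-68/13, 11/13)
obs 3: x=0 → posterior Normal(-34/9, 11/18)
obs 4: x=-3 → posterior Normal(-83/23, 11/23)
obs 5: x=3/2 → posterior Normal(-151/56, 11/28)
obs 6: x=-4 → posterior Normal(-191/66, 1/3)
obs 7: x=-3 → posterior Normal(-221/76, 11/38)
obs 8: x=-5/4 → posterior Normal(-467/172, 11/43)
obs 9: x=6 → posterior Normal(-347/192, 11/48)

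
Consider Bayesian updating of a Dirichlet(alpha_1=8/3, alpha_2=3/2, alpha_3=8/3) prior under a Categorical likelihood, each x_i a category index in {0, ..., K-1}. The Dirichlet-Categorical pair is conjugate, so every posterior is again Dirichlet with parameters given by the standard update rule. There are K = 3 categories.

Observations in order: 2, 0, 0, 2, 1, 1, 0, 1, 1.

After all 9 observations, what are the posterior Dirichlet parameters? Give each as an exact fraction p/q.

alpha_1=17/3, alpha_2=11/2, alpha_3=14/3

obs 1: x=2 → posterior Dirichlet(8/3, 3/2, 11/3)
obs 2: x=0 → posterior Dirichlet(11/3, 3/2, 11/3)
obs 3: x=0 → posterior Dirichlet(14/3, 3/2, 11/3)
obs 4: x=2 → posterior Dirichlet(14/3, 3/2, 14/3)
obs 5: x=1 → posterior Dirichlet(14/3, 5/2, 14/3)
obs 6: x=1 → posterior Dirichlet(14/3, 7/2, 14/3)
obs 7: x=0 → posterior Dirichlet(17/3, 7/2, 14/3)
obs 8: x=1 → posterior Dirichlet(17/3, 9/2, 14/3)
obs 9: x=1 → posterior Dirichlet(17/3, 11/2, 14/3)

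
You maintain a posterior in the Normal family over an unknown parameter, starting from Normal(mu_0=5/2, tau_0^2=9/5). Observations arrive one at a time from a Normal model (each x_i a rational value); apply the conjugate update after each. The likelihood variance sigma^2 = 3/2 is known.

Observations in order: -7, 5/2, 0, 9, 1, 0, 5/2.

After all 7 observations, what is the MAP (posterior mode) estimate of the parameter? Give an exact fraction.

121/94

obs 1: x=-7 → posterior Normal(-59/22, 9/11)
obs 2: x=5/2 → posterior Normal(-29/34, 9/17)
obs 3: x=0 → posterior Normal(-29/46, 9/23)
obs 4: x=9 → posterior Normal(79/58, 9/29)
obs 5: x=1 → posterior Normal(13/10, 9/35)
obs 6: x=0 → posterior Normal(91/82, 9/41)
obs 7: x=5/2 → posterior Normal(121/94, 9/47)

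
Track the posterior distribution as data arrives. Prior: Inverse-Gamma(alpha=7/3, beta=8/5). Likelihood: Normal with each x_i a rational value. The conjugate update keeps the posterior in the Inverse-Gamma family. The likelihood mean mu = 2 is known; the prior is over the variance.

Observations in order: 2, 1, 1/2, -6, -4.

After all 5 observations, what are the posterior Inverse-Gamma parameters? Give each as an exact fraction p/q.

alpha=29/6, beta=2129/40

obs 1: x=2 → posterior Inverse-Gamma(17/6, 8/5)
obs 2: x=1 → posterior Inverse-Gamma(10/3, 21/10)
obs 3: x=1/2 → posterior Inverse-Gamma(23/6, 129/40)
obs 4: x=-6 → posterior Inverse-Gamma(13/3, 1409/40)
obs 5: x=-4 → posterior Inverse-Gamma(29/6, 2129/40)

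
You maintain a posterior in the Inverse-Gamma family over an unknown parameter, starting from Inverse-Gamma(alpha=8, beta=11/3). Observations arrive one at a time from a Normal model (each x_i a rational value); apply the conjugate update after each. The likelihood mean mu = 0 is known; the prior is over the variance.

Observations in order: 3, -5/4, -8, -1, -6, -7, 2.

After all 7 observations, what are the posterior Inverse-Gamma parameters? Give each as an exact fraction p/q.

obs 1: x=3 → posterior Inverse-Gamma(17/2, 49/6)
obs 2: x=-5/4 → posterior Inverse-Gamma(9, 859/96)
obs 3: x=-8 → posterior Inverse-Gamma(19/2, 3931/96)
obs 4: x=-1 → posterior Inverse-Gamma(10, 3979/96)
obs 5: x=-6 → posterior Inverse-Gamma(21/2, 5707/96)
obs 6: x=-7 → posterior Inverse-Gamma(11, 8059/96)
obs 7: x=2 → posterior Inverse-Gamma(23/2, 8251/96)

alpha=23/2, beta=8251/96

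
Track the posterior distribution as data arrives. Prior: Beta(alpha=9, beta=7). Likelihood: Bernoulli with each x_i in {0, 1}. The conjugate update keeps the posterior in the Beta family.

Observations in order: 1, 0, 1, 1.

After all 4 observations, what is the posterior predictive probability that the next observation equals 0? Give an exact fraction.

2/5

obs 1: x=1 → posterior Beta(10, 7)
obs 2: x=0 → posterior Beta(10, 8)
obs 3: x=1 → posterior Beta(11, 8)
obs 4: x=1 → posterior Beta(12, 8)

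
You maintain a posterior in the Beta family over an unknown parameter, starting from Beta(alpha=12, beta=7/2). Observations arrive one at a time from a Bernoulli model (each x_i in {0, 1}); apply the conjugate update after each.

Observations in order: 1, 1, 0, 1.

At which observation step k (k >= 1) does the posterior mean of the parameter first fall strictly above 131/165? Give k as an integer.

k = 2

obs 1: x=1 → posterior Beta(13, 7/2)
obs 2: x=1 → posterior Beta(14, 7/2)
obs 3: x=0 → posterior Beta(14, 9/2)
obs 4: x=1 → posterior Beta(15, 9/2)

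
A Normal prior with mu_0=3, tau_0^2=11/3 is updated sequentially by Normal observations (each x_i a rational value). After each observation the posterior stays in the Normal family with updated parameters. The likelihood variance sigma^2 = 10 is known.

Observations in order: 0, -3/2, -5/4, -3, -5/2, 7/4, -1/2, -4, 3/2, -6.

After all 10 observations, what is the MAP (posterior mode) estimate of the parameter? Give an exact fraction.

obs 1: x=0 → posterior Normal(90/41, 110/41)
obs 2: x=-3/2 → posterior Normal(147/104, 55/26)
obs 3: x=-5/4 → posterior Normal(239/252, 110/63)
obs 4: x=-3 → posterior Normal(107/296, 55/37)
obs 5: x=-5/2 → posterior Normal(-3/340, 22/17)
obs 6: x=7/4 → posterior Normal(37/192, 55/48)
obs 7: x=-1/2 → posterior Normal(13/107, 110/107)
obs 8: x=-4 → posterior Normal(-31/118, 55/59)
obs 9: x=3/2 → posterior Normal(-29/258, 110/129)
obs 10: x=-6 → posterior Normal(-23/40, 11/14)

-23/40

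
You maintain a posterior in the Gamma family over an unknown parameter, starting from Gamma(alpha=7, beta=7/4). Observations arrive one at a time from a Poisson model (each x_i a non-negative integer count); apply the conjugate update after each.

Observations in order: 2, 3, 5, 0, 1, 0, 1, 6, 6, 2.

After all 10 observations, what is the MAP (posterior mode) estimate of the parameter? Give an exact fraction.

obs 1: x=2 → posterior Gamma(9, 11/4)
obs 2: x=3 → posterior Gamma(12, 15/4)
obs 3: x=5 → posterior Gamma(17, 19/4)
obs 4: x=0 → posterior Gamma(17, 23/4)
obs 5: x=1 → posterior Gamma(18, 27/4)
obs 6: x=0 → posterior Gamma(18, 31/4)
obs 7: x=1 → posterior Gamma(19, 35/4)
obs 8: x=6 → posterior Gamma(25, 39/4)
obs 9: x=6 → posterior Gamma(31, 43/4)
obs 10: x=2 → posterior Gamma(33, 47/4)

128/47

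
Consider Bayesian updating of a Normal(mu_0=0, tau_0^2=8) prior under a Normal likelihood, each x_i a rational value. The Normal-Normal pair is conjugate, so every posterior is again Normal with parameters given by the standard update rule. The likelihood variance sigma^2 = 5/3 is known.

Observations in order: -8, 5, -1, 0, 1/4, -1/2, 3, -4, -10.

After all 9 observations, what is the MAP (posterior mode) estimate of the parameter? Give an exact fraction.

obs 1: x=-8 → posterior Normal(-192/29, 40/29)
obs 2: x=5 → posterior Normal(-72/53, 40/53)
obs 3: x=-1 → posterior Normal(-96/77, 40/77)
obs 4: x=0 → posterior Normal(-96/101, 40/101)
obs 5: x=1/4 → posterior Normal(-18/25, 8/25)
obs 6: x=-1/2 → posterior Normal(-102/149, 40/149)
obs 7: x=3 → posterior Normal(-30/173, 40/173)
obs 8: x=-4 → posterior Normal(-126/197, 40/197)
obs 9: x=-10 → posterior Normal(-366/221, 40/221)

-366/221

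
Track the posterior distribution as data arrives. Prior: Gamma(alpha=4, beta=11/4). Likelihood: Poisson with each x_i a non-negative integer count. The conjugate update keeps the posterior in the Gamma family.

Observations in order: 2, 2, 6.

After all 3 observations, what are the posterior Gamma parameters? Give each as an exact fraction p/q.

alpha=14, beta=23/4

obs 1: x=2 → posterior Gamma(6, 15/4)
obs 2: x=2 → posterior Gamma(8, 19/4)
obs 3: x=6 → posterior Gamma(14, 23/4)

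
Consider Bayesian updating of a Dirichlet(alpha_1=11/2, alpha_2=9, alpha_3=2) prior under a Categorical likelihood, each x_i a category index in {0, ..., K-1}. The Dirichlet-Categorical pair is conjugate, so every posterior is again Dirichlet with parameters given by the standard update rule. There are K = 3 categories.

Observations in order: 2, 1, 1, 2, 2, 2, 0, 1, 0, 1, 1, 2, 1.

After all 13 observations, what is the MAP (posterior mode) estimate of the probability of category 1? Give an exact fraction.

obs 1: x=2 → posterior Dirichlet(11/2, 9, 3)
obs 2: x=1 → posterior Dirichlet(11/2, 10, 3)
obs 3: x=1 → posterior Dirichlet(11/2, 11, 3)
obs 4: x=2 → posterior Dirichlet(11/2, 11, 4)
obs 5: x=2 → posterior Dirichlet(11/2, 11, 5)
obs 6: x=2 → posterior Dirichlet(11/2, 11, 6)
obs 7: x=0 → posterior Dirichlet(13/2, 11, 6)
obs 8: x=1 → posterior Dirichlet(13/2, 12, 6)
obs 9: x=0 → posterior Dirichlet(15/2, 12, 6)
obs 10: x=1 → posterior Dirichlet(15/2, 13, 6)
obs 11: x=1 → posterior Dirichlet(15/2, 14, 6)
obs 12: x=2 → posterior Dirichlet(15/2, 14, 7)
obs 13: x=1 → posterior Dirichlet(15/2, 15, 7)

28/53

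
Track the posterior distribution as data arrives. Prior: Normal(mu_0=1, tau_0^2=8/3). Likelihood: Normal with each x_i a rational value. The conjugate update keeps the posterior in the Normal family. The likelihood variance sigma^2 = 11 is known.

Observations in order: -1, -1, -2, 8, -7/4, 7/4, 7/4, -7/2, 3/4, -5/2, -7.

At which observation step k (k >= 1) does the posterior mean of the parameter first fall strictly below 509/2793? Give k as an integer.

obs 1: x=-1 → posterior Normal(25/41, 88/41)
obs 2: x=-1 → posterior Normal(17/49, 88/49)
obs 3: x=-2 → posterior Normal(1/57, 88/57)
obs 4: x=8 → posterior Normal(1, 88/65)
obs 5: x=-7/4 → posterior Normal(51/73, 88/73)
obs 6: x=7/4 → posterior Normal(65/81, 88/81)
obs 7: x=7/4 → posterior Normal(79/89, 88/89)
obs 8: x=-7/2 → posterior Normal(51/97, 88/97)
obs 9: x=3/4 → posterior Normal(19/35, 88/105)
obs 10: x=-5/2 → posterior Normal(37/113, 88/113)
obs 11: x=-7 → posterior Normal(-19/121, 8/11)

k = 3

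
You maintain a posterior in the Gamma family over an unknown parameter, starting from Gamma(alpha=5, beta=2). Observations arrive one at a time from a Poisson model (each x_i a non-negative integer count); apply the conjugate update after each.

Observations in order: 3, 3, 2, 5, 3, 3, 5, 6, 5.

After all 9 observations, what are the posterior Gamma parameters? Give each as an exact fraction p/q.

alpha=40, beta=11

obs 1: x=3 → posterior Gamma(8, 3)
obs 2: x=3 → posterior Gamma(11, 4)
obs 3: x=2 → posterior Gamma(13, 5)
obs 4: x=5 → posterior Gamma(18, 6)
obs 5: x=3 → posterior Gamma(21, 7)
obs 6: x=3 → posterior Gamma(24, 8)
obs 7: x=5 → posterior Gamma(29, 9)
obs 8: x=6 → posterior Gamma(35, 10)
obs 9: x=5 → posterior Gamma(40, 11)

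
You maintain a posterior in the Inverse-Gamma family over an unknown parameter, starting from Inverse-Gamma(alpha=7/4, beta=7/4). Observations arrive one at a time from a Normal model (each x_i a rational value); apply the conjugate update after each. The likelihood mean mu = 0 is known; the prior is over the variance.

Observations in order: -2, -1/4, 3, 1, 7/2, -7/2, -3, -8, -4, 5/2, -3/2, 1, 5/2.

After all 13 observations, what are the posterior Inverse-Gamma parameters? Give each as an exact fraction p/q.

alpha=33/4, beta=2349/32

obs 1: x=-2 → posterior Inverse-Gamma(9/4, 15/4)
obs 2: x=-1/4 → posterior Inverse-Gamma(11/4, 121/32)
obs 3: x=3 → posterior Inverse-Gamma(13/4, 265/32)
obs 4: x=1 → posterior Inverse-Gamma(15/4, 281/32)
obs 5: x=7/2 → posterior Inverse-Gamma(17/4, 477/32)
obs 6: x=-7/2 → posterior Inverse-Gamma(19/4, 673/32)
obs 7: x=-3 → posterior Inverse-Gamma(21/4, 817/32)
obs 8: x=-8 → posterior Inverse-Gamma(23/4, 1841/32)
obs 9: x=-4 → posterior Inverse-Gamma(25/4, 2097/32)
obs 10: x=5/2 → posterior Inverse-Gamma(27/4, 2197/32)
obs 11: x=-3/2 → posterior Inverse-Gamma(29/4, 2233/32)
obs 12: x=1 → posterior Inverse-Gamma(31/4, 2249/32)
obs 13: x=5/2 → posterior Inverse-Gamma(33/4, 2349/32)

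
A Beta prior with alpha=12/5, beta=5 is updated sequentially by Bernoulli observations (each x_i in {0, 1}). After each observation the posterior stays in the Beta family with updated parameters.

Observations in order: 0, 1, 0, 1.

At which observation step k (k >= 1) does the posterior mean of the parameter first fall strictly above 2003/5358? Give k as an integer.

obs 1: x=0 → posterior Beta(12/5, 6)
obs 2: x=1 → posterior Beta(17/5, 6)
obs 3: x=0 → posterior Beta(17/5, 7)
obs 4: x=1 → posterior Beta(22/5, 7)

k = 4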